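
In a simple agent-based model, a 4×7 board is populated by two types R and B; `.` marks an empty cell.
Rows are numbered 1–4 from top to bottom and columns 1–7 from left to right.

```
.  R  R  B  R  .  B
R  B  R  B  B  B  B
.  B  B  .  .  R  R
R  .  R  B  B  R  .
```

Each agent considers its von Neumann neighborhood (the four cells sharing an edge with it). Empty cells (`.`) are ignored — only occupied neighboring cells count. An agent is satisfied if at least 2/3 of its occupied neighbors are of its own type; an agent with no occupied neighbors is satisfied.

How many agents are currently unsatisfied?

12

(1,2)R 1/2 ✗
(1,3)R 2/3 ✓
(1,4)B 1/3 ✗
(1,5)R 0/2 ✗
(1,7)B 1/1 ✓
(2,1)R 0/1 ✗
(2,2)B 1/4 ✗
(2,3)R 1/4 ✗
(2,4)B 2/3 ✓
(2,5)B 2/3 ✓
(2,6)B 2/3 ✓
(2,7)B 2/3 ✓
(3,2)B 2/2 ✓
(3,3)B 1/3 ✗
(3,6)R 2/3 ✓
(3,7)R 1/2 ✗
(4,1)R 0/0 ✓
(4,3)R 0/2 ✗
(4,4)B 1/2 ✗
(4,5)B 1/2 ✗
(4,6)R 1/2 ✗
Unsatisfied: (1,2), (1,4), (1,5), (2,1), (2,2), (2,3), (3,3), (3,7), (4,3), (4,4), (4,5), (4,6) — 12 in total.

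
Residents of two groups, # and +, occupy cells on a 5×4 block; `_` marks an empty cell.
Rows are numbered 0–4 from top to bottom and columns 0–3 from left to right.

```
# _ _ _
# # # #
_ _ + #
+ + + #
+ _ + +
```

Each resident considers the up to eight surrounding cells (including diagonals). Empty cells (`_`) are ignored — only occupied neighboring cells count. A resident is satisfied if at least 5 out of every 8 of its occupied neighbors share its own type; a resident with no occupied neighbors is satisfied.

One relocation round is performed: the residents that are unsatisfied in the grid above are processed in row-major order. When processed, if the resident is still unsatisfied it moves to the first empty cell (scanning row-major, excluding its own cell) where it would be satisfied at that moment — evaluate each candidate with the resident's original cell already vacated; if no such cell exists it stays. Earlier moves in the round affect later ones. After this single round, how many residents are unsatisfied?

0

Initially unsatisfied (in order): (2,2), (2,3), (3,3).
  (2,2) → (4,1).
  (2,3): now satisfied by earlier moves; stays.
  (3,3) → (0,1).
Resulting grid:
# # _ _
# # # #
_ _ _ #
+ + + _
+ + + +
All satisfied now.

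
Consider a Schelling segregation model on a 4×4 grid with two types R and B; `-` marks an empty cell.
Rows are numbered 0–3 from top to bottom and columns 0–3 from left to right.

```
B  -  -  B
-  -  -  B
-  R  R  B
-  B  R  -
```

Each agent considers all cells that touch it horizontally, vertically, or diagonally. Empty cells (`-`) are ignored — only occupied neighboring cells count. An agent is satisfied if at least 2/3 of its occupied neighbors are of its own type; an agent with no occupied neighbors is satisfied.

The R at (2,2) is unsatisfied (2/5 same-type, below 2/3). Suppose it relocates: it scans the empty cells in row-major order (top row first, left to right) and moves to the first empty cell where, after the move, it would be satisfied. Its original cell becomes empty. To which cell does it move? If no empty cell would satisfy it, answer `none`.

none

Vacating (2,2). Empty cells in order:
  (0,1): 0/1 same-type → still unsatisfied.
  (0,2): 0/2 same-type → still unsatisfied.
  (1,0): 1/2 same-type → still unsatisfied.
  (1,1): 1/2 same-type → still unsatisfied.
  (1,2): 1/4 same-type → still unsatisfied.
  (2,0): 1/2 same-type → still unsatisfied.
  (3,0): 1/2 same-type → still unsatisfied.
  (3,3): 1/2 same-type → still unsatisfied.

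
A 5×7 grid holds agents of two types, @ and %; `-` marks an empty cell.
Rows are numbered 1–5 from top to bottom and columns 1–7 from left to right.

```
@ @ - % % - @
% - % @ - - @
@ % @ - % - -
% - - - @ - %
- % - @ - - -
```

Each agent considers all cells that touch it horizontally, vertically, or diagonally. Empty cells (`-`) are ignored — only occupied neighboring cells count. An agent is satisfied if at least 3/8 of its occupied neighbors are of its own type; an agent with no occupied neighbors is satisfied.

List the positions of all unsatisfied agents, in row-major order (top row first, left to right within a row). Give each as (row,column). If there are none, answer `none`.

(1,2), (2,1), (2,4), (3,1), (3,3), (3,5)

Row 1: (1,1)@ 1/2 ✓ · (1,2)@ 1/3 ✗ · (1,4)% 2/3 ✓ · (1,5)% 1/2 ✓ · (1,7)@ 1/1 ✓
Row 2: (2,1)% 1/4 ✗ · (2,3)% 2/5 ✓ · (2,4)@ 1/5 ✗ · (2,7)@ 1/1 ✓
Row 3: (3,1)@ 0/3 ✗ · (3,2)% 3/5 ✓ · (3,3)@ 1/3 ✗ · (3,5)% 0/2 ✗
Row 4: (4,1)% 2/3 ✓ · (4,5)@ 1/2 ✓ · (4,7)% 0/0 ✓
Row 5: (5,2)% 1/1 ✓ · (5,4)@ 1/1 ✓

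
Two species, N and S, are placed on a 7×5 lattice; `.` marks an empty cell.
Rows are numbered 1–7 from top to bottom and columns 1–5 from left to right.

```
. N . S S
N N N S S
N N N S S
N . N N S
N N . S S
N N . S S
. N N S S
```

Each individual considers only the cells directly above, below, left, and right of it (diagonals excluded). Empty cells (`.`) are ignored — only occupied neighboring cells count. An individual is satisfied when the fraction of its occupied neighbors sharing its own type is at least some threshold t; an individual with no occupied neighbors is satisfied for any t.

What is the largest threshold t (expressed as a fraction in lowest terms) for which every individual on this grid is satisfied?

(1,2)N 1/1
(1,4)S 2/2
(1,5)S 2/2
(2,1)N 2/2
(2,2)N 4/4
(2,3)N 2/3
(2,4)S 3/4
(2,5)S 3/3
(3,1)N 3/3
(3,2)N 3/3
(3,3)N 3/4
(3,4)S 2/4
(3,5)S 3/3
(4,1)N 2/2
(4,3)N 2/2
(4,4)N 1/4
(4,5)S 2/3
(5,1)N 3/3
(5,2)N 2/2
(5,4)S 2/3
(5,5)S 3/3
(6,1)N 2/2
(6,2)N 3/3
(6,4)S 3/3
(6,5)S 3/3
(7,2)N 2/2
(7,3)N 1/2
(7,4)S 2/3
(7,5)S 2/2
The smallest same-type fraction is 1/4 at (4,4), which reduces to 1/4. Any threshold above that leaves this individual unsatisfied.

1/4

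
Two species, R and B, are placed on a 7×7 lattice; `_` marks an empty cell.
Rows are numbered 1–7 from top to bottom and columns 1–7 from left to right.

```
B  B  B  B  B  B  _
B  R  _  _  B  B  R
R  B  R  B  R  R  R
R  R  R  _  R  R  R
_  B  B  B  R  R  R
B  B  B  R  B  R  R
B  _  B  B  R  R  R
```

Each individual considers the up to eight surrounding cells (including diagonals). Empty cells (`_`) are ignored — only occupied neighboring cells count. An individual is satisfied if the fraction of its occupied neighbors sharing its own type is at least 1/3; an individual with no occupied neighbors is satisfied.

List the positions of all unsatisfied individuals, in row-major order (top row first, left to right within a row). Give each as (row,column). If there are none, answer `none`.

Row 1: (1,1)B 2/3 satisfied · (1,2)B 3/4 satisfied · (1,3)B 2/3 satisfied · (1,4)B 3/3 satisfied · (1,5)B 4/4 satisfied · (1,6)B 3/4 satisfied
Row 2: (2,1)B 3/5 satisfied · (2,2)R 2/7 not · (2,5)B 5/7 satisfied · (2,6)B 3/7 satisfied · (2,7)R 2/4 satisfied
Row 3: (3,1)R 3/5 satisfied · (3,2)B 1/7 not · (3,3)R 3/5 satisfied · (3,4)B 1/5 not · (3,5)R 3/6 satisfied · (3,6)R 6/8 satisfied · (3,7)R 4/5 satisfied
Row 4: (4,1)R 2/4 satisfied · (4,2)R 4/7 satisfied · (4,3)R 2/7 not · (4,5)R 5/7 satisfied · (4,6)R 8/8 satisfied · (4,7)R 5/5 satisfied
Row 5: (5,2)B 4/7 satisfied · (5,3)B 4/7 satisfied · (5,4)B 3/7 satisfied · (5,5)R 5/7 satisfied · (5,6)R 7/8 satisfied · (5,7)R 5/5 satisfied
Row 6: (6,1)B 3/3 satisfied · (6,2)B 6/6 satisfied · (6,3)B 6/7 satisfied · (6,4)R 2/8 not · (6,5)B 2/8 not · (6,6)R 7/8 satisfied · (6,7)R 5/5 satisfied
Row 7: (7,1)B 2/2 satisfied · (7,3)B 3/4 satisfied · (7,4)B 3/5 satisfied · (7,5)R 3/5 satisfied · (7,6)R 4/5 satisfied · (7,7)R 3/3 satisfied

(2,2), (3,2), (3,4), (4,3), (6,4), (6,5)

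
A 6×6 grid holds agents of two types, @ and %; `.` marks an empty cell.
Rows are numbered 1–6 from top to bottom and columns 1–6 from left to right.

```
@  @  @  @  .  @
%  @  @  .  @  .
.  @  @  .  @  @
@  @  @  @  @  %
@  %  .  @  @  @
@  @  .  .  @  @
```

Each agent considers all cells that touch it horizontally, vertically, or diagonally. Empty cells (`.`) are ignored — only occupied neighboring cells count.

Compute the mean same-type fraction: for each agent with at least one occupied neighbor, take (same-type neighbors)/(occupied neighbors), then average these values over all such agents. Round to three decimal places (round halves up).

0.778

Row 1: (1,1)@ 2/3 · (1,2)@ 4/5 · (1,3)@ 4/4 · (1,4)@ 3/3 · (1,6)@ 1/1
Row 2: (2,1)% 0/4 · (2,2)@ 6/7 · (2,3)@ 6/6 · (2,5)@ 4/4
Row 3: (3,2)@ 6/7 · (3,3)@ 6/6 · (3,5)@ 4/5 · (3,6)@ 3/4
Row 4: (4,1)@ 3/4 · (4,2)@ 5/6 · (4,3)@ 5/6 · (4,4)@ 6/6 · (4,5)@ 6/7 · (4,6)% 0/5
Row 5: (5,1)@ 4/5 · (5,2)% 0/6 · (5,4)@ 5/5 · (5,5)@ 6/7 · (5,6)@ 4/5
Row 6: (6,1)@ 2/3 · (6,2)@ 2/3 · (6,5)@ 4/4 · (6,6)@ 3/3
Sum over 28 agents: 2/3 + 4/5 + 4/4 + 3/3 + 1/1 + 0/4 + 6/7 + 6/6 + 4/4 + 6/7 + 6/6 + 4/5 + 3/4 + 3/4 + 5/6 + 5/6 + 6/6 + 6/7 + 0/5 + 4/5 + 0/6 + 5/5 + 6/7 + 4/5 + 2/3 + 2/3 + 4/4 + 3/3 = 4577/210; mean = 4577/210 ÷ 28 = 4577/5880 = 0.778401… → 0.778.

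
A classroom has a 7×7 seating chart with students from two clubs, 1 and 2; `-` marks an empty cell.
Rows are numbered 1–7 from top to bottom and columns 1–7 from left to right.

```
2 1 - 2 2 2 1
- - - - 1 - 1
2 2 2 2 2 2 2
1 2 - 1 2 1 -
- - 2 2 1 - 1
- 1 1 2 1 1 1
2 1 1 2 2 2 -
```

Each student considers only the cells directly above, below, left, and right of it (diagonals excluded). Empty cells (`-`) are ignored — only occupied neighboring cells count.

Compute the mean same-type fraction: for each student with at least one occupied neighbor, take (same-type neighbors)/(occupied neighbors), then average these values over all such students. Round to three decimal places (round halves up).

(1,1)2 0/1
(1,2)1 0/1
(1,4)2 1/1
(1,5)2 2/3
(1,6)2 1/2
(1,7)1 1/2
(2,5)1 0/2
(2,7)1 1/2
(3,1)2 1/2
(3,2)2 3/3
(3,3)2 2/2
(3,4)2 2/3
(3,5)2 3/4
(3,6)2 2/3
(3,7)2 1/2
(4,1)1 0/2
(4,2)2 1/2
(4,4)1 0/3
(4,5)2 1/4
(4,6)1 0/2
(5,3)2 1/2
(5,4)2 2/4
(5,5)1 1/3
(5,7)1 1/1
(6,2)1 2/2
(6,3)1 2/4
(6,4)2 2/4
(6,5)1 2/4
(6,6)1 2/3
(6,7)1 2/2
(7,1)2 0/1
(7,2)1 2/3
(7,3)1 2/3
(7,4)2 2/3
(7,5)2 2/3
(7,6)2 1/2
Sum over 36 students: 0/1 + 0/1 + 1/1 + 2/3 + 1/2 + 1/2 + 0/2 + 1/2 + 1/2 + 3/3 + 2/2 + 2/3 + 3/4 + 2/3 + 1/2 + 0/2 + 1/2 + 0/3 + 1/4 + 0/2 + 1/2 + 2/4 + 1/3 + 1/1 + 2/2 + 2/4 + 2/4 + 2/4 + 2/3 + 2/2 + 0/1 + 2/3 + 2/3 + 2/3 + 2/3 + 1/2 = 56/3; mean = 56/3 ÷ 36 = 14/27 = 0.518518… → 0.519.

0.519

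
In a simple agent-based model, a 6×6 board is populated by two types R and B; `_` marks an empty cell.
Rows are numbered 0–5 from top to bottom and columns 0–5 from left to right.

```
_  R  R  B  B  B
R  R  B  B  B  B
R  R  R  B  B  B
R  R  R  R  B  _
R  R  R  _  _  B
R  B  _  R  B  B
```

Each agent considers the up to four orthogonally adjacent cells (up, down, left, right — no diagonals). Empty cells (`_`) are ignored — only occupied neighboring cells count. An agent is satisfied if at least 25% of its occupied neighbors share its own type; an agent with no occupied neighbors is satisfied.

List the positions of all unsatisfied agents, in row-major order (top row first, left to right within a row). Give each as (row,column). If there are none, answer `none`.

(5,1), (5,3)

Row 0: (0,1)R 2/2 ✓ · (0,2)R 1/3 ✓ · (0,3)B 2/3 ✓ · (0,4)B 3/3 ✓ · (0,5)B 2/2 ✓
Row 1: (1,0)R 2/2 ✓ · (1,1)R 3/4 ✓ · (1,2)B 1/4 ✓ · (1,3)B 4/4 ✓ · (1,4)B 4/4 ✓ · (1,5)B 3/3 ✓
Row 2: (2,0)R 3/3 ✓ · (2,1)R 4/4 ✓ · (2,2)R 2/4 ✓ · (2,3)B 2/4 ✓ · (2,4)B 4/4 ✓ · (2,5)B 2/2 ✓
Row 3: (3,0)R 3/3 ✓ · (3,1)R 4/4 ✓ · (3,2)R 4/4 ✓ · (3,3)R 1/3 ✓ · (3,4)B 1/2 ✓
Row 4: (4,0)R 3/3 ✓ · (4,1)R 3/4 ✓ · (4,2)R 2/2 ✓ · (4,5)B 1/1 ✓
Row 5: (5,0)R 1/2 ✓ · (5,1)B 0/2 ✗ · (5,3)R 0/1 ✗ · (5,4)B 1/2 ✓ · (5,5)B 2/2 ✓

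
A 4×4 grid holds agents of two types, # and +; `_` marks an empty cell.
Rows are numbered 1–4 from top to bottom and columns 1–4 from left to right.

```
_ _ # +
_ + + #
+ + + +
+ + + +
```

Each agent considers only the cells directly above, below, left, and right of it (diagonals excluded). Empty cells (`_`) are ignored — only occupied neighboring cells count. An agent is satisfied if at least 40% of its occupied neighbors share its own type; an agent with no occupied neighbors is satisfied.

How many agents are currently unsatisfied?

Row 1: (1,3)# 0/2 unhappy · (1,4)+ 0/2 unhappy
Row 2: (2,2)+ 2/2 ok · (2,3)+ 2/4 ok · (2,4)# 0/3 unhappy
Row 3: (3,1)+ 2/2 ok · (3,2)+ 4/4 ok · (3,3)+ 4/4 ok · (3,4)+ 2/3 ok
Row 4: (4,1)+ 2/2 ok · (4,2)+ 3/3 ok · (4,3)+ 3/3 ok · (4,4)+ 2/2 ok
Unsatisfied: (1,3), (1,4), (2,4) — 3 in total.

3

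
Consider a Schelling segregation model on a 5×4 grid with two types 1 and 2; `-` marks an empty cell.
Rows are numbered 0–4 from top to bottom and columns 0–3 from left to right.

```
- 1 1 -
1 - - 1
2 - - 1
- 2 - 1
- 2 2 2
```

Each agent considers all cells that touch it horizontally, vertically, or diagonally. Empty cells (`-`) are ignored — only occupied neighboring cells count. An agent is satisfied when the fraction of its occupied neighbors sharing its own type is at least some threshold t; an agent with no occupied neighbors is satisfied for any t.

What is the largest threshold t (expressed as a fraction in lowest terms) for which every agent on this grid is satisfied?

(0,1)1 2/2
(0,2)1 2/2
(1,0)1 1/2
(1,3)1 2/2
(2,0)2 1/2
(2,3)1 2/2
(3,1)2 3/3
(3,3)1 1/3
(4,1)2 2/2
(4,2)2 3/4
(4,3)2 1/2
The smallest same-type fraction is 1/3 at (3,3), which reduces to 1/3. Any threshold above that leaves this agent unsatisfied.

1/3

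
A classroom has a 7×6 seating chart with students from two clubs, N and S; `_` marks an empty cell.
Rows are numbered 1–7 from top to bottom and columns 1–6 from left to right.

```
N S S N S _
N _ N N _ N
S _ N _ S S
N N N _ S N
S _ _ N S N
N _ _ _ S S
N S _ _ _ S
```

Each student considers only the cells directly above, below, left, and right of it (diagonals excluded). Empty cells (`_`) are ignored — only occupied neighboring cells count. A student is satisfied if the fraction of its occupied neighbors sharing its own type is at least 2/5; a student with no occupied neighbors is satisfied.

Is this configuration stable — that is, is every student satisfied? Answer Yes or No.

No

Row 1: (1,1)N 1/2 ✓ · (1,2)S 1/2 ✓ · (1,3)S 1/3 ✗ · (1,4)N 1/3 ✗ · (1,5)S 0/1 ✗
Row 2: (2,1)N 1/2 ✓ · (2,3)N 2/3 ✓ · (2,4)N 2/2 ✓ · (2,6)N 0/1 ✗
Row 3: (3,1)S 0/2 ✗ · (3,3)N 2/2 ✓ · (3,5)S 2/2 ✓ · (3,6)S 1/3 ✗
Row 4: (4,1)N 1/3 ✗ · (4,2)N 2/2 ✓ · (4,3)N 2/2 ✓ · (4,5)S 2/3 ✓ · (4,6)N 1/3 ✗
Row 5: (5,1)S 0/2 ✗ · (5,4)N 0/1 ✗ · (5,5)S 2/4 ✓ · (5,6)N 1/3 ✗
Row 6: (6,1)N 1/2 ✓ · (6,5)S 2/2 ✓ · (6,6)S 2/3 ✓
Row 7: (7,1)N 1/2 ✓ · (7,2)S 0/1 ✗ · (7,6)S 1/1 ✓
For instance (1,3) has only 1/3 same-type neighbors, below 2/5.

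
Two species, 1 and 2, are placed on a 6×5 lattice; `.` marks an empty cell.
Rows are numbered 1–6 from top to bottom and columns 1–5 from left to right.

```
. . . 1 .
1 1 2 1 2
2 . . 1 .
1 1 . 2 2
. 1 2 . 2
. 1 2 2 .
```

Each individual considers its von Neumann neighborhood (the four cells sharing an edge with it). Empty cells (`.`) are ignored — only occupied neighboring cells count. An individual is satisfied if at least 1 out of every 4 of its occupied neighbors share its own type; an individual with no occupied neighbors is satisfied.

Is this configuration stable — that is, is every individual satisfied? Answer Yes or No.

No

Row 1: (1,4)1 1/1 ✓
Row 2: (2,1)1 1/2 ✓ · (2,2)1 1/2 ✓ · (2,3)2 0/2 ✗ · (2,4)1 2/4 ✓ · (2,5)2 0/1 ✗
Row 3: (3,1)2 0/2 ✗ · (3,4)1 1/2 ✓
Row 4: (4,1)1 1/2 ✓ · (4,2)1 2/2 ✓ · (4,4)2 1/2 ✓ · (4,5)2 2/2 ✓
Row 5: (5,2)1 2/3 ✓ · (5,3)2 1/2 ✓ · (5,5)2 1/1 ✓
Row 6: (6,2)1 1/2 ✓ · (6,3)2 2/3 ✓ · (6,4)2 1/1 ✓
For instance (2,3) has only 0/2 same-type neighbors, below 1/4.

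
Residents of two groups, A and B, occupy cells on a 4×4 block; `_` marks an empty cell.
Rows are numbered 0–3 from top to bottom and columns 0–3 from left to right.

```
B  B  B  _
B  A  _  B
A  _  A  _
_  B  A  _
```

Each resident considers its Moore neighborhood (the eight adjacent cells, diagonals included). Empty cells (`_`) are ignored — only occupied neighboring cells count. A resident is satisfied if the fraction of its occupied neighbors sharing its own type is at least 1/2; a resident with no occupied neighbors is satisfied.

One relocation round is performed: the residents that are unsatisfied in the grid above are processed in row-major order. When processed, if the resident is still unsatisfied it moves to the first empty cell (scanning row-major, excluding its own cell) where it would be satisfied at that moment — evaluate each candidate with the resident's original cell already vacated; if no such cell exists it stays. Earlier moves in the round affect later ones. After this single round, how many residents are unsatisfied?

Initially unsatisfied (in order): (1,1), (2,0), (3,1).
  (1,1) → (2,1).
  (2,0) → (2,3).
  (3,1) → (0,3).
Resulting grid:
B B B B
B _ _ B
_ A A A
_ _ A _
All satisfied now.

0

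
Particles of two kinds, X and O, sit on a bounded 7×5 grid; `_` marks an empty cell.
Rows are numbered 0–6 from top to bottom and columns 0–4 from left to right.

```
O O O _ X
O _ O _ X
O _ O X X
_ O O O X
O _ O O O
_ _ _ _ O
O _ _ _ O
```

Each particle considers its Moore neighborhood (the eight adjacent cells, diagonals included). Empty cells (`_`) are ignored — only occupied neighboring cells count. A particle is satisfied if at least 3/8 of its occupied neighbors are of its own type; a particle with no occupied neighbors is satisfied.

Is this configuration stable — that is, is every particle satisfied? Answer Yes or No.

(0,0)O 2/2 ok
(0,1)O 4/4 ok
(0,2)O 2/2 ok
(0,4)X 1/1 ok
(1,0)O 3/3 ok
(1,2)O 3/4 ok
(1,4)X 3/3 ok
(2,0)O 2/2 ok
(2,2)O 4/5 ok
(2,3)X 3/7 ok
(2,4)X 3/4 ok
(3,1)O 5/5 ok
(3,2)O 5/6 ok
(3,3)O 5/8 ok
(3,4)X 2/5 ok
(4,0)O 1/1 ok
(4,2)O 4/4 ok
(4,3)O 5/6 ok
(4,4)O 3/4 ok
(5,4)O 3/3 ok
(6,0)O 0/0 ok
(6,4)O 1/1 ok
All meet the threshold, so the configuration is stable.

Yes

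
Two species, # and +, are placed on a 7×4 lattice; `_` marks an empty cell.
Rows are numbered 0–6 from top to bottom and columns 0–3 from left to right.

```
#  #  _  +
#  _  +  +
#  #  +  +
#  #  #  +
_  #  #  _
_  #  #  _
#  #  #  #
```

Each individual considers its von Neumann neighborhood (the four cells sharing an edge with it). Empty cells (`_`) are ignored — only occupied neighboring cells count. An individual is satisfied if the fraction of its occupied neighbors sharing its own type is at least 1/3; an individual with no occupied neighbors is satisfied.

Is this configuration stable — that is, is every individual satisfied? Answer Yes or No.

(0,0)# 2/2 satisfied
(0,1)# 1/1 satisfied
(0,3)+ 1/1 satisfied
(1,0)# 2/2 satisfied
(1,2)+ 2/2 satisfied
(1,3)+ 3/3 satisfied
(2,0)# 3/3 satisfied
(2,1)# 2/3 satisfied
(2,2)+ 2/4 satisfied
(2,3)+ 3/3 satisfied
(3,0)# 2/2 satisfied
(3,1)# 4/4 satisfied
(3,2)# 2/4 satisfied
(3,3)+ 1/2 satisfied
(4,1)# 3/3 satisfied
(4,2)# 3/3 satisfied
(5,1)# 3/3 satisfied
(5,2)# 3/3 satisfied
(6,0)# 1/1 satisfied
(6,1)# 3/3 satisfied
(6,2)# 3/3 satisfied
(6,3)# 1/1 satisfied
All meet the threshold, so the configuration is stable.

Yes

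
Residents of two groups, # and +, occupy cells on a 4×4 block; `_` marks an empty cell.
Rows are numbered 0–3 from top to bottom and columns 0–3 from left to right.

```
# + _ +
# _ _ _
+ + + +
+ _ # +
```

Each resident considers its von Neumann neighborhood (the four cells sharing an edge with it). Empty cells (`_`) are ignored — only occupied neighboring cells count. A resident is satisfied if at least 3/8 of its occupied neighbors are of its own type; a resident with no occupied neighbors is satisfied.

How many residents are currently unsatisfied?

(0,0)# 1/2 ✓
(0,1)+ 0/1 ✗
(0,3)+ 0/0 ✓
(1,0)# 1/2 ✓
(2,0)+ 2/3 ✓
(2,1)+ 2/2 ✓
(2,2)+ 2/3 ✓
(2,3)+ 2/2 ✓
(3,0)+ 1/1 ✓
(3,2)# 0/2 ✗
(3,3)+ 1/2 ✓
Unsatisfied: (0,1), (3,2) — 2 in total.

2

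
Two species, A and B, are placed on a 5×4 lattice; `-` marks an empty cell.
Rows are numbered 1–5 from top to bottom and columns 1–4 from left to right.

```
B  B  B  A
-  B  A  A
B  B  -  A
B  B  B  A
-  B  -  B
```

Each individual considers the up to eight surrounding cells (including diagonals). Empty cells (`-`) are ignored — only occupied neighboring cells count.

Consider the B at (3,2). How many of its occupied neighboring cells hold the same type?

Occupied neighbors of (3,2): (2,2)=B, (2,3)=A, (3,1)=B, (4,1)=B, (4,2)=B, (4,3)=B.
Same type (B): 5 of 6.

5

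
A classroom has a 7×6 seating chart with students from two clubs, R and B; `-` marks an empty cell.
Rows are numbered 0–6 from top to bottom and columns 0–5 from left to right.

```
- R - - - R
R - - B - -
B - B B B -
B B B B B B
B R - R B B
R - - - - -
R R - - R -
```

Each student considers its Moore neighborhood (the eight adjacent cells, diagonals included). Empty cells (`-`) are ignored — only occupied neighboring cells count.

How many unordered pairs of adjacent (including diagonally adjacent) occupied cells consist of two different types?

10

Scan each occupied cell's neighbors to the right and below (and the two forward diagonals) so each pair is counted once.
Row 0: R(0,1)–R(1,0)=  → 0/1 unlike.
Row 1: R(1,0)–B(2,0)≠ B(1,3)–B(2,3)= B(1,3)–B(2,4)= B(1,3)–B(2,2)=  → 1/4 unlike.
Row 2: B(2,0)–B(3,0)= B(2,0)–B(3,1)= B(2,2)–B(2,3)= B(2,2)–B(3,2)= B(2,2)–B(3,3)= B(2,2)–B(3,1)= B(2,3)–B(2,4)= B(2,3)–B(3,3)= B(2,3)–B(3,4)= B(2,3)–B(3,2)= B(2,4)–B(3,4)= B(2,4)–B(3,5)= B(2,4)–B(3,3)=  → 0/13 unlike.
Row 3: B(3,0)–B(3,1)= B(3,0)–B(4,0)= B(3,0)–R(4,1)≠ B(3,1)–B(3,2)= B(3,1)–R(4,1)≠ B(3,1)–B(4,0)= B(3,2)–B(3,3)= B(3,2)–R(4,3)≠ B(3,2)–R(4,1)≠ B(3,3)–B(3,4)= B(3,3)–R(4,3)≠ B(3,3)–B(4,4)= B(3,4)–B(3,5)= B(3,4)–B(4,4)= B(3,4)–B(4,5)= B(3,4)–R(4,3)≠ B(3,5)–B(4,5)= B(3,5)–B(4,4)=  → 6/18 unlike.
Row 4: B(4,0)–R(4,1)≠ B(4,0)–R(5,0)≠ R(4,1)–R(5,0)= R(4,3)–B(4,4)≠ B(4,4)–B(4,5)=  → 3/5 unlike.
Row 5: R(5,0)–R(6,0)= R(5,0)–R(6,1)=  → 0/2 unlike.
Row 6: R(6,0)–R(6,1)=  → 0/1 unlike.
Total adjacent occupied pairs: 44; unlike-type pairs: 10.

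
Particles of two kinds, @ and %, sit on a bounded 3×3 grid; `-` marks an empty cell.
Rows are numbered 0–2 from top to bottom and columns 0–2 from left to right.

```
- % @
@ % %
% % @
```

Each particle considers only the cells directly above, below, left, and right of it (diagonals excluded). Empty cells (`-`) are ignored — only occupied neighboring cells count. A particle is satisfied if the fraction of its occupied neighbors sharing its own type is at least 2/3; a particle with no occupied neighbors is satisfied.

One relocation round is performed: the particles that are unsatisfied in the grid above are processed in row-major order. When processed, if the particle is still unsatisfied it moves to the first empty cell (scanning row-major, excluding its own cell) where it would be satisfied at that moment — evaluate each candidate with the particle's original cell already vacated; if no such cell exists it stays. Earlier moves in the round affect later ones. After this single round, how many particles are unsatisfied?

Initially unsatisfied (in order): (0,1), (0,2), (1,0), (1,2), (2,0), (2,2).
  (0,1): no empty cell satisfies it; stays.
  (0,2): no empty cell satisfies it; stays.
  (1,0): no empty cell satisfies it; stays.
  (1,2): no empty cell satisfies it; stays.
  (2,0): no empty cell satisfies it; stays.
  (2,2): no empty cell satisfies it; stays.
Resulting grid:
- % @
@ % %
% % @
Unsatisfied now: (0,1), (0,2), (1,0), (1,2), (2,0), (2,2).

6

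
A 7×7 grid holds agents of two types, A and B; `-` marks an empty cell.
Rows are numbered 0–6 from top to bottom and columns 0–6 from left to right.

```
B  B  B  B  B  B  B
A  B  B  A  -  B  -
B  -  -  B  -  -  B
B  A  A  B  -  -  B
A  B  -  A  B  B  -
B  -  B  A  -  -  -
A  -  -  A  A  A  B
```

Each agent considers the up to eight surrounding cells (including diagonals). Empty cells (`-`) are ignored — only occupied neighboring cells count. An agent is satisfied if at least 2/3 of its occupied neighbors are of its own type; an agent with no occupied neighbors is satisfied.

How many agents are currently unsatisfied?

Row 0: (0,0)B 2/3 ok · (0,1)B 4/5 ok · (0,2)B 4/5 ok · (0,3)B 3/4 ok · (0,4)B 3/4 ok · (0,5)B 3/3 ok · (0,6)B 2/2 ok
Row 1: (1,0)A 0/4 unhappy · (1,1)B 5/6 ok · (1,2)B 5/6 ok · (1,3)A 0/5 unhappy · (1,5)B 4/4 ok
Row 2: (2,0)B 2/4 unhappy · (2,3)B 2/4 unhappy · (2,6)B 2/2 ok
Row 3: (3,0)B 2/4 unhappy · (3,1)A 2/5 unhappy · (3,2)A 2/5 unhappy · (3,3)B 2/4 unhappy · (3,6)B 2/2 ok
Row 4: (4,0)A 1/4 unhappy · (4,1)B 3/6 unhappy · (4,3)A 2/5 unhappy · (4,4)B 2/4 unhappy · (4,5)B 2/2 ok
Row 5: (5,0)B 1/3 unhappy · (5,2)B 1/4 unhappy · (5,3)A 3/5 unhappy
Row 6: (6,0)A 0/1 unhappy · (6,3)A 2/3 ok · (6,4)A 3/3 ok · (6,5)A 1/2 unhappy · (6,6)B 0/1 unhappy
Unsatisfied: (1,0), (1,3), (2,0), (2,3), (3,0), (3,1), (3,2), (3,3), (4,0), (4,1), (4,3), (4,4), (5,0), (5,2), (5,3), (6,0), (6,5), (6,6) — 18 in total.

18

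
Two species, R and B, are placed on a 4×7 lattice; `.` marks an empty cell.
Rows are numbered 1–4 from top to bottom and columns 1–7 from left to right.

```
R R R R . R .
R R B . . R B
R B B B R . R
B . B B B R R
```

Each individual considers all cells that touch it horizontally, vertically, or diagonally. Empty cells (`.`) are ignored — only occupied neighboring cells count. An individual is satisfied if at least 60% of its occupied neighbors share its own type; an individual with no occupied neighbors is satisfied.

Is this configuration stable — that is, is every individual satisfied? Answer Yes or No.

No

Row 1: (1,1)R 3/3 ✓ · (1,2)R 4/5 ✓ · (1,3)R 3/4 ✓ · (1,4)R 1/2 ✗ · (1,6)R 1/2 ✗
Row 2: (2,1)R 4/5 ✓ · (2,2)R 5/8 ✓ · (2,3)B 3/7 ✗ · (2,6)R 3/4 ✓ · (2,7)B 0/3 ✗
Row 3: (3,1)R 2/4 ✗ · (3,2)B 4/7 ✗ · (3,3)B 5/6 ✓ · (3,4)B 5/6 ✓ · (3,5)R 2/5 ✗ · (3,7)R 3/4 ✓
Row 4: (4,1)B 1/2 ✗ · (4,3)B 4/4 ✓ · (4,4)B 4/5 ✓ · (4,5)B 2/4 ✗ · (4,6)R 3/4 ✓ · (4,7)R 2/2 ✓
For instance (1,4) has only 1/2 same-type neighbors, below 3/5.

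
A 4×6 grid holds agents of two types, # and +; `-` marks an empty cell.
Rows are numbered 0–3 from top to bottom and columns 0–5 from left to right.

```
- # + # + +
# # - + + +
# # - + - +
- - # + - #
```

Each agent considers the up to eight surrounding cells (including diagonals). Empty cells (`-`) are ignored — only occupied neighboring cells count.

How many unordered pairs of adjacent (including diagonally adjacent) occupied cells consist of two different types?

Scan each occupied cell's neighbors to the right and below (and the two forward diagonals) so each pair is counted once.
From row 0: 6 unlike of 15 pairs (running 6/15).
From row 1: 0 unlike of 11 pairs (running 6/26).
From row 2: 2 unlike of 5 pairs (running 8/31).
From row 3: 1 unlike of 1 pairs (running 9/32).
Total adjacent occupied pairs: 32; unlike-type pairs: 9.

9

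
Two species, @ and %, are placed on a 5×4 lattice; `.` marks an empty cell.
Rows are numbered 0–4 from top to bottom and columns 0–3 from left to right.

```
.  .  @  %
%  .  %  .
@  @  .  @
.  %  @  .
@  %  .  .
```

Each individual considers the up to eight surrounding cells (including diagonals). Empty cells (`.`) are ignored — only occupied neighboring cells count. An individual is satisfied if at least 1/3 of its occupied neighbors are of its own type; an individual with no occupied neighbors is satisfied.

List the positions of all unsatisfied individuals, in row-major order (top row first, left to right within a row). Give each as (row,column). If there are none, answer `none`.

(0,2), (1,0), (1,2), (3,1), (4,0)

(0,2)@ 0/2 unhappy
(0,3)% 1/2 ok
(1,0)% 0/2 unhappy
(1,2)% 1/4 unhappy
(2,0)@ 1/3 ok
(2,1)@ 2/5 ok
(2,3)@ 1/2 ok
(3,1)% 1/5 unhappy
(3,2)@ 2/4 ok
(4,0)@ 0/2 unhappy
(4,1)% 1/3 ok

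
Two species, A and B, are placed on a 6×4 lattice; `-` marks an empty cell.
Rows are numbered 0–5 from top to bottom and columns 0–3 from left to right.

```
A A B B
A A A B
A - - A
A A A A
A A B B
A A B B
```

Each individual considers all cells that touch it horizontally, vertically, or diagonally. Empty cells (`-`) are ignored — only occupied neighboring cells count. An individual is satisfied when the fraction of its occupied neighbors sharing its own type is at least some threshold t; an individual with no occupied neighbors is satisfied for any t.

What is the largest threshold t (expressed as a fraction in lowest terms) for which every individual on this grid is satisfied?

3/8

Row 0: (0,0)A 3/3 · (0,1)A 4/5 · (0,2)B 2/5 · (0,3)B 2/3
Row 1: (1,0)A 4/4 · (1,1)A 5/6 · (1,2)A 3/6 · (1,3)B 2/4
Row 2: (2,0)A 4/4 · (2,3)A 3/4
Row 3: (3,0)A 4/4 · (3,1)A 5/6 · (3,2)A 4/6 · (3,3)A 2/4
Row 4: (4,0)A 5/5 · (4,1)A 6/8 · (4,2)B 3/8 · (4,3)B 3/5
Row 5: (5,0)A 3/3 · (5,1)A 3/5 · (5,2)B 3/5 · (5,3)B 3/3
The smallest same-type fraction is 3/8 at (4,2), which reduces to 3/8. Any threshold above that leaves this individual unsatisfied.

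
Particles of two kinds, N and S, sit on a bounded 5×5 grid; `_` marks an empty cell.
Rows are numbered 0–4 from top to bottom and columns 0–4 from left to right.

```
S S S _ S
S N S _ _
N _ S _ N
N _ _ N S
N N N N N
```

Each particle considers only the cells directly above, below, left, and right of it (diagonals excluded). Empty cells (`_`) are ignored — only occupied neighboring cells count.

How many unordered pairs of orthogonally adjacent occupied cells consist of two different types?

7

Scan each occupied cell's neighbors to the right and below so each pair is counted once.
From row 0: 1 unlike of 5 pairs (running 1/5).
From row 1: 3 unlike of 4 pairs (running 4/9).
From row 2: 1 unlike of 2 pairs (running 5/11).
From row 3: 2 unlike of 4 pairs (running 7/15).
From row 4: 0 unlike of 4 pairs (running 7/19).
Total adjacent occupied pairs: 19; unlike-type pairs: 7.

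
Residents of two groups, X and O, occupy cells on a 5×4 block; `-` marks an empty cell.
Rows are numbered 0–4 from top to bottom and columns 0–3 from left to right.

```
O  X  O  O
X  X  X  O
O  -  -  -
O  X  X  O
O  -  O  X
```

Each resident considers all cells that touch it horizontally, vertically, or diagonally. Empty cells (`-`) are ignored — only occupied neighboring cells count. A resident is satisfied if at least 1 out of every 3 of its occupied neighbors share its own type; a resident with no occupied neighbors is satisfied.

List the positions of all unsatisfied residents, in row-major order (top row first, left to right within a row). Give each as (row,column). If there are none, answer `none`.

Row 0: (0,0)O 0/3 unhappy · (0,1)X 3/5 ok · (0,2)O 2/5 ok · (0,3)O 2/3 ok
Row 1: (1,0)X 2/4 ok · (1,1)X 3/6 ok · (1,2)X 2/5 ok · (1,3)O 2/3 ok
Row 2: (2,0)O 1/4 unhappy
Row 3: (3,0)O 2/3 ok · (3,1)X 1/5 unhappy · (3,2)X 2/4 ok · (3,3)O 1/3 ok
Row 4: (4,0)O 1/2 ok · (4,2)O 1/4 unhappy · (4,3)X 1/3 ok

(0,0), (2,0), (3,1), (4,2)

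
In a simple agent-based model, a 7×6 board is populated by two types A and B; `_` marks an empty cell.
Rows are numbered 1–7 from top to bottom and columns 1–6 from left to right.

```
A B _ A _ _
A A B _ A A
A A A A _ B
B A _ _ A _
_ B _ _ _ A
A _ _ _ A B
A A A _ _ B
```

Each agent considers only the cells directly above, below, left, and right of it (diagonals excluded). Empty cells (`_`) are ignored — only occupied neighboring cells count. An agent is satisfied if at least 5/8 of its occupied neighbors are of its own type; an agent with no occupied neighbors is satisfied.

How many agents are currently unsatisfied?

(1,1)A 1/2 ✗
(1,2)B 0/2 ✗
(1,4)A 0/0 ✓
(2,1)A 3/3 ✓
(2,2)A 2/4 ✗
(2,3)B 0/2 ✗
(2,5)A 1/1 ✓
(2,6)A 1/2 ✗
(3,1)A 2/3 ✓
(3,2)A 4/4 ✓
(3,3)A 2/3 ✓
(3,4)A 1/1 ✓
(3,6)B 0/1 ✗
(4,1)B 0/2 ✗
(4,2)A 1/3 ✗
(4,5)A 0/0 ✓
(5,2)B 0/1 ✗
(5,6)A 0/1 ✗
(6,1)A 1/1 ✓
(6,5)A 0/1 ✗
(6,6)B 1/3 ✗
(7,1)A 2/2 ✓
(7,2)A 2/2 ✓
(7,3)A 1/1 ✓
(7,6)B 1/1 ✓
Unsatisfied: (1,1), (1,2), (2,2), (2,3), (2,6), (3,6), (4,1), (4,2), (5,2), (5,6), (6,5), (6,6) — 12 in total.

12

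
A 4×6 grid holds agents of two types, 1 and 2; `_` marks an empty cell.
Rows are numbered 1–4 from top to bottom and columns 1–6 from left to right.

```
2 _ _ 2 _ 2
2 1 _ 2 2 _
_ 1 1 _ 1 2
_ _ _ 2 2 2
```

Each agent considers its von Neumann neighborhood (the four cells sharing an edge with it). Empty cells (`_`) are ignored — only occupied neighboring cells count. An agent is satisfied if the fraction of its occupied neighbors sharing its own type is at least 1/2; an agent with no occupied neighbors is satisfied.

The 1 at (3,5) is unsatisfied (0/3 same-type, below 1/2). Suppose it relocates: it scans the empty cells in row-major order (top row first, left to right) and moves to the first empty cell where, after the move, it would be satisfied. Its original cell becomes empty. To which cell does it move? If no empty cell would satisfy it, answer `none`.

(1,2)

Vacating (3,5). Empty cells in order:
  (1,2): 1/2 same-type → satisfied — stop here.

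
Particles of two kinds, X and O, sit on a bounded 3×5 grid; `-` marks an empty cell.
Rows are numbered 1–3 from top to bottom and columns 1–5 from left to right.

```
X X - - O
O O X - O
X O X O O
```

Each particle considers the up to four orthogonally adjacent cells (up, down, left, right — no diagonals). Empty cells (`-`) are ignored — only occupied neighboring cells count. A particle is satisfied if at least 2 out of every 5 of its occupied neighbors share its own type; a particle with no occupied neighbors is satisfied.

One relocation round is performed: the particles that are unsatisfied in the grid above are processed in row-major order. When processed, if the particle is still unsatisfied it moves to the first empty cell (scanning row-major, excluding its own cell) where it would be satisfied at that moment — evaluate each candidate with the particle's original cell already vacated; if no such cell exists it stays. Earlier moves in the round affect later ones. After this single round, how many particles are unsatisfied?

1

Initially unsatisfied (in order): (2,1), (3,1), (3,2), (3,3).
  (2,1) → (1,4).
  (3,1) → (1,3).
  (3,2): now satisfied by earlier moves; stays.
  (3,3) → (2,1).
Resulting grid:
X X X O O
X O X - O
- O - O O
Unsatisfied now: (2,2).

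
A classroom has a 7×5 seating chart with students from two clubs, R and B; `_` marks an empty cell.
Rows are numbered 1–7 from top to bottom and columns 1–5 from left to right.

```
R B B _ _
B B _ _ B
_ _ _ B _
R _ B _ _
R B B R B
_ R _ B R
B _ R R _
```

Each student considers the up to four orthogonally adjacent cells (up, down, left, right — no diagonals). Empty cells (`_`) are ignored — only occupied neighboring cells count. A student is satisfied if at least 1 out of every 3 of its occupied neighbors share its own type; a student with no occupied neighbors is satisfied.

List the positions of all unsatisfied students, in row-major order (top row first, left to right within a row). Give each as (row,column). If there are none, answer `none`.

Row 1: (1,1)R 0/2 unhappy · (1,2)B 2/3 ok · (1,3)B 1/1 ok
Row 2: (2,1)B 1/2 ok · (2,2)B 2/2 ok · (2,5)B 0/0 ok
Row 3: (3,4)B 0/0 ok
Row 4: (4,1)R 1/1 ok · (4,3)B 1/1 ok
Row 5: (5,1)R 1/2 ok · (5,2)B 1/3 ok · (5,3)B 2/3 ok · (5,4)R 0/3 unhappy · (5,5)B 0/2 unhappy
Row 6: (6,2)R 0/1 unhappy · (6,4)B 0/3 unhappy · (6,5)R 0/2 unhappy
Row 7: (7,1)B 0/0 ok · (7,3)R 1/1 ok · (7,4)R 1/2 ok

(1,1), (5,4), (5,5), (6,2), (6,4), (6,5)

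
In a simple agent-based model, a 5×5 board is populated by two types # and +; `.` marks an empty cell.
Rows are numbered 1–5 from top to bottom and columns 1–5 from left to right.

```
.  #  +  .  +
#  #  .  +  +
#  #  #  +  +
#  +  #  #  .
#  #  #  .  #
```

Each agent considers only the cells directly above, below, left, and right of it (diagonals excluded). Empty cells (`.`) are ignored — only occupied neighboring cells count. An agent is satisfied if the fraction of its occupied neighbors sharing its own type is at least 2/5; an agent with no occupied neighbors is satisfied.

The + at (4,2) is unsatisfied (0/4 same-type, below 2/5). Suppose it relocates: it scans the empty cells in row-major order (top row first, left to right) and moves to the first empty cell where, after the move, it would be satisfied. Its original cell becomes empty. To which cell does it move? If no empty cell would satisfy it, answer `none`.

Vacating (4,2). Empty cells in order:
  (1,1): 0/2 same-type → still unsatisfied.
  (1,4): 3/3 same-type → satisfied — stop here.

(1,4)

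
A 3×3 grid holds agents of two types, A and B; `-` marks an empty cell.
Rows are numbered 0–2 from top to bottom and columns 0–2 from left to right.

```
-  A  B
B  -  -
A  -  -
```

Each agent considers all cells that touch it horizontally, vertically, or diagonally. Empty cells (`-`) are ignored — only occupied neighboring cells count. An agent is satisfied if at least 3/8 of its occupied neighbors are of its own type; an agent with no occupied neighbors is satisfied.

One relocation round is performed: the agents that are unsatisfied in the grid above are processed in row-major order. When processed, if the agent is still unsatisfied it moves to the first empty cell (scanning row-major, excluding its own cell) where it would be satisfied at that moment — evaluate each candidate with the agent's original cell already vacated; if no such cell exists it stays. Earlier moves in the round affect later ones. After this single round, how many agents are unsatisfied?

Initially unsatisfied (in order): (0,1), (0,2), (1,0), (2,0).
  (0,1) → (2,1).
  (0,2): now satisfied by earlier moves; stays.
  (1,0) → (0,0).
  (2,0): now satisfied by earlier moves; stays.
Resulting grid:
B - B
- - -
A A -
All satisfied now.

0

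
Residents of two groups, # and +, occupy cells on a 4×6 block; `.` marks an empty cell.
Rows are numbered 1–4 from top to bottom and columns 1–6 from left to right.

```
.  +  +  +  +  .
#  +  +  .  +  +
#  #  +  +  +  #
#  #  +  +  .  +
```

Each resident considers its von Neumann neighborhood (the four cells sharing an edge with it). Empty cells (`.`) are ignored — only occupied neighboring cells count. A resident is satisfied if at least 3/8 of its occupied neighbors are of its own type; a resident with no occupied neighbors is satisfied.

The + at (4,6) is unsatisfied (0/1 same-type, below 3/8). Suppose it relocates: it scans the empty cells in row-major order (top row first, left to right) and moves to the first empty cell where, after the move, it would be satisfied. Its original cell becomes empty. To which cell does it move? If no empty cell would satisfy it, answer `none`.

Vacating (4,6). Empty cells in order:
  (1,1): 1/2 same-type → satisfied — stop here.

(1,1)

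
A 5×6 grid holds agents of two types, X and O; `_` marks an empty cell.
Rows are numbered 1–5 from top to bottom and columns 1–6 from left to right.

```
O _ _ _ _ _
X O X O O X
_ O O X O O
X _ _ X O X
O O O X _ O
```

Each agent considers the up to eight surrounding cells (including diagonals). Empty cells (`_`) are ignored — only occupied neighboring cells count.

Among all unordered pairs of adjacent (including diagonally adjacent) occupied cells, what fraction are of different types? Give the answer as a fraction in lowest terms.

14/23

Scan each occupied cell's neighbors to the right and below (and the two forward diagonals) so each pair is counted once.
Row 1: O(1,1)–X(2,1)≠ O(1,1)–O(2,2)=  → 1/2 unlike.
Row 2: X(2,1)–O(2,2)≠ X(2,1)–O(3,2)≠ O(2,2)–X(2,3)≠ O(2,2)–O(3,2)= O(2,2)–O(3,3)= X(2,3)–O(2,4)≠ X(2,3)–O(3,3)≠ X(2,3)–X(3,4)= X(2,3)–O(3,2)≠ O(2,4)–O(2,5)= O(2,4)–X(3,4)≠ O(2,4)–O(3,5)= O(2,4)–O(3,3)= O(2,5)–X(2,6)≠ O(2,5)–O(3,5)= O(2,5)–O(3,6)= O(2,5)–X(3,4)≠ X(2,6)–O(3,6)≠ X(2,6)–O(3,5)≠  → 11/19 unlike.
Row 3: O(3,2)–O(3,3)= O(3,2)–X(4,1)≠ O(3,3)–X(3,4)≠ O(3,3)–X(4,4)≠ X(3,4)–O(3,5)≠ X(3,4)–X(4,4)= X(3,4)–O(4,5)≠ O(3,5)–O(3,6)= O(3,5)–O(4,5)= O(3,5)–X(4,6)≠ O(3,5)–X(4,4)≠ O(3,6)–X(4,6)≠ O(3,6)–O(4,5)=  → 8/13 unlike.
Row 4: X(4,1)–O(5,1)≠ X(4,1)–O(5,2)≠ X(4,4)–O(4,5)≠ X(4,4)–X(5,4)= X(4,4)–O(5,3)≠ O(4,5)–X(4,6)≠ O(4,5)–O(5,6)= O(4,5)–X(5,4)≠ X(4,6)–O(5,6)≠  → 7/9 unlike.
Row 5: O(5,1)–O(5,2)= O(5,2)–O(5,3)= O(5,3)–X(5,4)≠  → 1/3 unlike.
Total adjacent occupied pairs: 46; unlike-type pairs: 28.
28/46 reduces to 14/23.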